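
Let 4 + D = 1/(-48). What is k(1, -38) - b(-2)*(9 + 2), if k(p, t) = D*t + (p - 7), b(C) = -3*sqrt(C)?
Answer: 3523/24 + 33*I*sqrt(2) ≈ 146.79 + 46.669*I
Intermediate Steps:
D = -193/48 (D = -4 + 1/(-48) = -4 - 1/48 = -193/48 ≈ -4.0208)
k(p, t) = -7 + p - 193*t/48 (k(p, t) = -193*t/48 + (p - 7) = -193*t/48 + (-7 + p) = -7 + p - 193*t/48)
k(1, -38) - b(-2)*(9 + 2) = (-7 + 1 - 193/48*(-38)) - (-3*I*sqrt(2))*(9 + 2) = (-7 + 1 + 3667/24) - (-3*I*sqrt(2))*11 = 3523/24 - (-3*I*sqrt(2))*11 = 3523/24 - (-33)*I*sqrt(2) = 3523/24 + 33*I*sqrt(2)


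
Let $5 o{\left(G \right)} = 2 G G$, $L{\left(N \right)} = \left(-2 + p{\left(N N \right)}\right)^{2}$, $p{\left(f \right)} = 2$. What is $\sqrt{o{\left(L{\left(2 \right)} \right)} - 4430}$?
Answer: $i \sqrt{4430} \approx 66.558 i$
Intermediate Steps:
$L{\left(N \right)} = 0$ ($L{\left(N \right)} = \left(-2 + 2\right)^{2} = 0^{2} = 0$)
$o{\left(G \right)} = \frac{2 G^{2}}{5}$ ($o{\left(G \right)} = \frac{2 G G}{5} = \frac{2 G^{2}}{5}$)
$\sqrt{o{\left(L{\left(2 \right)} \right)} - 4430} = \sqrt{\frac{2 \cdot 0^{2}}{5} - 4430} = \sqrt{\frac{2}{5} \cdot 0 - 4430} = \sqrt{0 - 4430} = \sqrt{-4430} = i \sqrt{4430}$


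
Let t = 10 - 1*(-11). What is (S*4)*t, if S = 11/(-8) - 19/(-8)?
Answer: 84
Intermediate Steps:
S = 1 (S = 11*(-1/8) - 19*(-1/8) = -11/8 + 19/8 = 1)
t = 21 (t = 10 + 11 = 21)
(S*4)*t = (1*4)*21 = 4*21 = 84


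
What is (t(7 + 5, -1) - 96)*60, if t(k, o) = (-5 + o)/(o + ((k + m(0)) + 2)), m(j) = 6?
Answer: -109800/19 ≈ -5778.9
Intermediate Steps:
t(k, o) = (-5 + o)/(8 + k + o) (t(k, o) = (-5 + o)/(o + ((k + 6) + 2)) = (-5 + o)/(o + ((6 + k) + 2)) = (-5 + o)/(o + (8 + k)) = (-5 + o)/(8 + k + o))
(t(7 + 5, -1) - 96)*60 = ((-5 - 1)/(8 + (7 + 5) - 1) - 96)*60 = (-6/(8 + 12 - 1) - 96)*60 = (-6/19 - 96)*60 = -1830/19*60 = -109800/19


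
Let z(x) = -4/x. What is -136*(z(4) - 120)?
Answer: 16456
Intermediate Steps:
-136*(z(4) - 120) = -136*(-4/4 - 120) = -136*(-4*1/4 - 120) = -136*(-1 - 120) = -136*(-121) = 16456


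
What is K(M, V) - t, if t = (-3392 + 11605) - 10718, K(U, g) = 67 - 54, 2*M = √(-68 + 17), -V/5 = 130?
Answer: 2518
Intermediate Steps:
V = -650 (V = -5*130 = -650)
M = I*√51/2 (M = √(-68 + 17)/2 = √(-51)/2 = (I*√51)/2 = I*√51/2 ≈ 3.5707*I)
K(U, g) = 13
t = -2505 (t = 8213 - 10718 = -2505)
K(M, V) - t = 13 - 1*(-2505) = 13 + 2505 = 2518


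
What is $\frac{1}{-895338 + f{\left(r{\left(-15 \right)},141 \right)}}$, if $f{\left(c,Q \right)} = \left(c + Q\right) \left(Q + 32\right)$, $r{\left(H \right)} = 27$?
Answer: $- \frac{1}{866274} \approx -1.1544 \cdot 10^{-6}$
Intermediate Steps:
$f{\left(c,Q \right)} = \left(32 + Q\right) \left(Q + c\right)$ ($f{\left(c,Q \right)} = \left(Q + c\right) \left(32 + Q\right) = \left(32 + Q\right) \left(Q + c\right)$)
$\frac{1}{-895338 + f{\left(r{\left(-15 \right)},141 \right)}} = \frac{1}{-895338 + \left(141^{2} + 32 \cdot 141 + 32 \cdot 27 + 141 \cdot 27\right)} = \frac{1}{-895338 + \left(19881 + 4512 + 864 + 3807\right)} = \frac{1}{-895338 + 29064} = \frac{1}{-866274} = - \frac{1}{866274}$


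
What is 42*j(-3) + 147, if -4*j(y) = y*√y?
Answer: 147 + 63*I*√3/2 ≈ 147.0 + 54.56*I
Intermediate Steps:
j(y) = -y^(3/2)/4 (j(y) = -y*√y/4 = -y^(3/2)/4)
42*j(-3) + 147 = 42*(-(-3)*I*√3/4) + 147 = 42*(3*I*√3/4) + 147 = 63*I*√3/2 + 147 = 147 + 63*I*√3/2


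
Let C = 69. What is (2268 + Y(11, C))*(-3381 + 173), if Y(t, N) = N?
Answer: -7497096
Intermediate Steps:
(2268 + Y(11, C))*(-3381 + 173) = (2268 + 69)*(-3381 + 173) = 2337*(-3208) = -7497096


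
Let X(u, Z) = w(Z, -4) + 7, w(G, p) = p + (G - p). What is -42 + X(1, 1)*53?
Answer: 382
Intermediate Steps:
w(G, p) = G
X(u, Z) = 7 + Z (X(u, Z) = Z + 7 = 7 + Z)
-42 + X(1, 1)*53 = -42 + (7 + 1)*53 = -42 + 8*53 = -42 + 424 = 382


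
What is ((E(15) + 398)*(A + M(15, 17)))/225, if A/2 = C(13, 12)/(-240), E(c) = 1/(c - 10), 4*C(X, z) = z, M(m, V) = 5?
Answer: 396209/45000 ≈ 8.8046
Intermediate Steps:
C(X, z) = z/4
E(c) = 1/(-10 + c)
A = -1/40 (A = 2*(((¼)*12)/(-240)) = 2*(3*(-1/240)) = 2*(-1/80) = -1/40 ≈ -0.025000)
((E(15) + 398)*(A + M(15, 17)))/225 = ((1/(-10 + 15) + 398)*(-1/40 + 5))/225 = ((1/5 + 398)*(199/40))*(1/225) = ((⅕ + 398)*(199/40))*(1/225) = ((1991/5)*(199/40))*(1/225) = (396209/200)*(1/225) = 396209/45000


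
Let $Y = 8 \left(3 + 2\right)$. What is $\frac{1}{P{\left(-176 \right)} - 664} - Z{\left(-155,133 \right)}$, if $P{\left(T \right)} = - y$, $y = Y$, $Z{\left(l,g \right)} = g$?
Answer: $- \frac{93633}{704} \approx -133.0$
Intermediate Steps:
$Y = 40$ ($Y = 8 \cdot 5 = 40$)
$y = 40$
$P{\left(T \right)} = -40$ ($P{\left(T \right)} = \left(-1\right) 40 = -40$)
$\frac{1}{P{\left(-176 \right)} - 664} - Z{\left(-155,133 \right)} = \frac{1}{-40 - 664} - 133 = \frac{1}{-704} - 133 = - \frac{1}{704} - 133 = - \frac{93633}{704}$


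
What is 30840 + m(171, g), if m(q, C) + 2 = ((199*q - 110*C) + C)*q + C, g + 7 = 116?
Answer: 3818255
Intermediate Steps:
g = 109 (g = -7 + 116 = 109)
m(q, C) = -2 + C + q*(-109*C + 199*q) (m(q, C) = -2 + (((199*q - 110*C) + C)*q + C) = -2 + (((-110*C + 199*q) + C)*q + C) = -2 + ((-109*C + 199*q)*q + C) = -2 + (q*(-109*C + 199*q) + C) = -2 + (C + q*(-109*C + 199*q)) = -2 + C + q*(-109*C + 199*q))
30840 + m(171, g) = 30840 + (-2 + 109 + 199*171² - 109*109*171) = 30840 + (-2 + 109 + 199*29241 - 2031651) = 30840 + (-2 + 109 + 5818959 - 2031651) = 30840 + 3787415 = 3818255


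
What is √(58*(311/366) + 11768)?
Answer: √395749029/183 ≈ 108.71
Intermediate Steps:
√(58*(311/366) + 11768) = √(9019/183 + 11768) = √(2162563/183) = √395749029/183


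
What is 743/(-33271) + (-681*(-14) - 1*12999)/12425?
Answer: -3557594/11811205 ≈ -0.30121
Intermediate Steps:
743/(-33271) + (-681*(-14) - 1*12999)/12425 = 743*(-1/33271) + (9534 - 12999)*(1/12425) = -743/33271 - 3465*1/12425 = -743/33271 - 99/355 = -3557594/11811205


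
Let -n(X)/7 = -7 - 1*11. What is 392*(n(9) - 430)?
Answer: -119168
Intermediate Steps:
n(X) = 126 (n(X) = -7*(-7 - 1*11) = -7*(-7 - 11) = -7*(-18) = 126)
392*(n(9) - 430) = 392*(126 - 430) = 392*(-304) = -119168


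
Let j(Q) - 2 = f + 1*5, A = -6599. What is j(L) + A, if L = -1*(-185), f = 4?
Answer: -6588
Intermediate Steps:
L = 185
j(Q) = 11 (j(Q) = 2 + (4 + 1*5) = 2 + (4 + 5) = 2 + 9 = 11)
j(L) + A = 11 - 6599 = -6588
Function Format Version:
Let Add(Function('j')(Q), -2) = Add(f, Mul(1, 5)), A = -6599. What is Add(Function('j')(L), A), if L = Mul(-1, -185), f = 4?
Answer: -6588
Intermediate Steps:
L = 185
Function('j')(Q) = 11 (Function('j')(Q) = Add(2, Add(4, Mul(1, 5))) = Add(2, Add(4, 5)) = Add(2, 9) = 11)
Add(Function('j')(L), A) = Add(11, -6599) = -6588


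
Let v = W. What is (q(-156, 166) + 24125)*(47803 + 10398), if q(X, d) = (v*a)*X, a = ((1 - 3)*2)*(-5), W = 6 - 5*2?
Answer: 2130447605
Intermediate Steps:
W = -4 (W = 6 - 10 = -4)
v = -4
a = 20 (a = -2*2*(-5) = -4*(-5) = 20)
q(X, d) = -80*X (q(X, d) = (-4*20)*X = -80*X)
(q(-156, 166) + 24125)*(47803 + 10398) = (-80*(-156) + 24125)*(47803 + 10398) = (12480 + 24125)*58201 = 36605*58201 = 2130447605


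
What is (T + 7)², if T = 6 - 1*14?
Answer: 1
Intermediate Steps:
T = -8 (T = 6 - 14 = -8)
(T + 7)² = (-8 + 7)² = (-1)² = 1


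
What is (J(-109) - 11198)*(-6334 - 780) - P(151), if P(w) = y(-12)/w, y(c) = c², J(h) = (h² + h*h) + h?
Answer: -13379335514/151 ≈ -8.8605e+7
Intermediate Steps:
J(h) = h + 2*h² (J(h) = (h² + h²) + h = 2*h² + h = h + 2*h²)
P(w) = 144/w (P(w) = (-12)²/w = 144/w)
(J(-109) - 11198)*(-6334 - 780) - P(151) = (-109*(1 + 2*(-109)) - 11198)*(-6334 - 780) - 144/151 = (-109*(1 - 218) - 11198)*(-7114) - 144/151 = (-109*(-217) - 11198)*(-7114) - 1*144/151 = (23653 - 11198)*(-7114) - 144/151 = 12455*(-7114) - 144/151 = -88604870 - 144/151 = -13379335514/151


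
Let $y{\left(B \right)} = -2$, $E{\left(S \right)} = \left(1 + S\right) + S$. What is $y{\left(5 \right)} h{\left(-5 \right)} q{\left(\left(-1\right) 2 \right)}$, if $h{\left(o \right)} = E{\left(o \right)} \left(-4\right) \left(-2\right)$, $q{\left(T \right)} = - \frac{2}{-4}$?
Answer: $72$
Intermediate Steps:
$E{\left(S \right)} = 1 + 2 S$
$q{\left(T \right)} = \frac{1}{2}$ ($q{\left(T \right)} = \left(-2\right) \left(- \frac{1}{4}\right) = \frac{1}{2}$)
$h{\left(o \right)} = 8 + 16 o$ ($h{\left(o \right)} = \left(1 + 2 o\right) \left(-4\right) \left(-2\right) = \left(-4 - 8 o\right) \left(-2\right) = 8 + 16 o$)
$y{\left(5 \right)} h{\left(-5 \right)} q{\left(\left(-1\right) 2 \right)} = - 2 \left(8 + 16 \left(-5\right)\right) \frac{1}{2} = - 2 \left(8 - 80\right) \frac{1}{2} = \left(-2\right) \left(-72\right) \frac{1}{2} = 144 \cdot \frac{1}{2} = 72$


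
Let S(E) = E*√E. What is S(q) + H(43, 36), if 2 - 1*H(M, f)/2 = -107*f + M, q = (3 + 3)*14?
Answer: 7622 + 168*√21 ≈ 8391.9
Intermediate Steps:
q = 84 (q = 6*14 = 84)
S(E) = E^(3/2)
H(M, f) = 4 - 2*M + 214*f (H(M, f) = 4 - 2*(-107*f + M) = 4 - 2*(M - 107*f) = 4 + (-2*M + 214*f) = 4 - 2*M + 214*f)
S(q) + H(43, 36) = 84^(3/2) + (4 - 2*43 + 214*36) = 168*√21 + (4 - 86 + 7704) = 168*√21 + 7622 = 7622 + 168*√21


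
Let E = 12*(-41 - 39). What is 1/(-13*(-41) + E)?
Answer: -1/427 ≈ -0.0023419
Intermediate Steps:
E = -960 (E = 12*(-80) = -960)
1/(-13*(-41) + E) = 1/(-13*(-41) - 960) = 1/(533 - 960) = 1/(-427) = -1/427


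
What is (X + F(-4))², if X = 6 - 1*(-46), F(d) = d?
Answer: 2304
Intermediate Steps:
X = 52 (X = 6 + 46 = 52)
(X + F(-4))² = (52 - 4)² = 48² = 2304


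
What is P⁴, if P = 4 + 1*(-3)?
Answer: 1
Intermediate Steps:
P = 1 (P = 4 - 3 = 1)
P⁴ = 1⁴ = 1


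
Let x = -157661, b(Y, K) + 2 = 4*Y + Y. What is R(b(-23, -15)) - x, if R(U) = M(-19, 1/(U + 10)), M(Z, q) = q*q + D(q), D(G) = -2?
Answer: 1805037892/11449 ≈ 1.5766e+5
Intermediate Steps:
b(Y, K) = -2 + 5*Y (b(Y, K) = -2 + (4*Y + Y) = -2 + 5*Y)
M(Z, q) = -2 + q**2 (M(Z, q) = q*q - 2 = q**2 - 2 = -2 + q**2)
R(U) = -2 + (10 + U)**(-2) (R(U) = -2 + (1/(U + 10))**2 = -2 + (1/(10 + U))**2 = -2 + (10 + U)**(-2))
R(b(-23, -15)) - x = (-2 + (10 + (-2 + 5*(-23)))**(-2)) - 1*(-157661) = (-2 + (10 + (-2 - 115))**(-2)) + 157661 = (-2 + (10 - 117)**(-2)) + 157661 = (-2 + (-107)**(-2)) + 157661 = (-2 + 1/11449) + 157661 = -22897/11449 + 157661 = 1805037892/11449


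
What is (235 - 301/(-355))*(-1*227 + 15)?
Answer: -17749912/355 ≈ -50000.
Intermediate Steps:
(235 - 301/(-355))*(-1*227 + 15) = (235 - 301*(-1/355))*(-227 + 15) = (235 + 301/355)*(-212) = (83726/355)*(-212) = -17749912/355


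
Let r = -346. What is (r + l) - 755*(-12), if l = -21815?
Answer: -13101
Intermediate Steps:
(r + l) - 755*(-12) = (-346 - 21815) - 755*(-12) = -22161 + 9060 = -13101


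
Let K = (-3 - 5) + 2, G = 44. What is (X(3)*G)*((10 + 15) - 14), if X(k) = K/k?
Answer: -968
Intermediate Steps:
K = -6 (K = -8 + 2 = -6)
X(k) = -6/k
(X(3)*G)*((10 + 15) - 14) = (-6/3*44)*((10 + 15) - 14) = (-6*⅓*44)*(25 - 14) = -2*44*11 = -88*11 = -968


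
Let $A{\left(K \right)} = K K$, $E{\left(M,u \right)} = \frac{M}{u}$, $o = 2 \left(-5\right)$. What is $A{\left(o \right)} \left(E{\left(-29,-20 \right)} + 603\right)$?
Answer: $60445$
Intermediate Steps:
$o = -10$
$A{\left(K \right)} = K^{2}$
$A{\left(o \right)} \left(E{\left(-29,-20 \right)} + 603\right) = \left(-10\right)^{2} \left(- \frac{29}{-20} + 603\right) = 100 \left(\left(-29\right) \left(- \frac{1}{20}\right) + 603\right) = 100 \left(\frac{29}{20} + 603\right) = 100 \cdot \frac{12089}{20} = 60445$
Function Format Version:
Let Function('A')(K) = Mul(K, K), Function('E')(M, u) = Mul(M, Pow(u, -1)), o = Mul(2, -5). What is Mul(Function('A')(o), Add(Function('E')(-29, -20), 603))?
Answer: 60445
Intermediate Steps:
o = -10
Function('A')(K) = Pow(K, 2)
Mul(Function('A')(o), Add(Function('E')(-29, -20), 603)) = Mul(Pow(-10, 2), Add(Mul(-29, Pow(-20, -1)), 603)) = Mul(100, Add(Mul(-29, Rational(-1, 20)), 603)) = Mul(100, Add(Rational(29, 20), 603)) = Mul(100, Rational(12089, 20)) = 60445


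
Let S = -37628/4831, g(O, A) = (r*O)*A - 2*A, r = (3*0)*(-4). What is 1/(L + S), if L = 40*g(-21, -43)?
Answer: 4831/16581012 ≈ 0.00029136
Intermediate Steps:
r = 0 (r = 0*(-4) = 0)
g(O, A) = -2*A (g(O, A) = (0*O)*A - 2*A = 0*A - 2*A = 0 - 2*A = -2*A)
S = -37628/4831 (S = -37628*1/4831 = -37628/4831 ≈ -7.7889)
L = 3440 (L = 40*(-2*(-43)) = 40*86 = 3440)
1/(L + S) = 1/(3440 - 37628/4831) = 1/(16581012/4831) = 4831/16581012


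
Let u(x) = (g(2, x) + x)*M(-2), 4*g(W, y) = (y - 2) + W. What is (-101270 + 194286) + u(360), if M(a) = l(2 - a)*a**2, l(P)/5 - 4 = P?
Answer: 165016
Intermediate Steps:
l(P) = 20 + 5*P
M(a) = a**2*(30 - 5*a) (M(a) = (20 + 5*(2 - a))*a**2 = (20 + (10 - 5*a))*a**2 = (30 - 5*a)*a**2 = a**2*(30 - 5*a))
g(W, y) = -1/2 + W/4 + y/4 (g(W, y) = ((y - 2) + W)/4 = ((-2 + y) + W)/4 = (-2 + W + y)/4 = -1/2 + W/4 + y/4)
u(x) = 200*x (u(x) = ((-1/2 + (1/4)*2 + x/4) + x)*(5*(-2)**2*(6 - 1*(-2))) = ((-1/2 + 1/2 + x/4) + x)*(5*4*(6 + 2)) = (x/4 + x)*(5*4*8) = (5*x/4)*160 = 200*x)
(-101270 + 194286) + u(360) = (-101270 + 194286) + 200*360 = 93016 + 72000 = 165016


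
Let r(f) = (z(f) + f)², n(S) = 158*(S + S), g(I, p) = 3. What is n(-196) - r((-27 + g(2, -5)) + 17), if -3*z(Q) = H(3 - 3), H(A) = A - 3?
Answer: -61972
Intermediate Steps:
H(A) = -3 + A
z(Q) = 1 (z(Q) = -(-3 + (3 - 3))/3 = -(-3 + 0)/3 = -⅓*(-3) = 1)
n(S) = 316*S (n(S) = 158*(2*S) = 316*S)
r(f) = (1 + f)²
n(-196) - r((-27 + g(2, -5)) + 17) = 316*(-196) - (1 + ((-27 + 3) + 17))² = -61936 - (1 + (-24 + 17))² = -61936 - (1 - 7)² = -61936 - 1*(-6)² = -61936 - 1*36 = -61936 - 36 = -61972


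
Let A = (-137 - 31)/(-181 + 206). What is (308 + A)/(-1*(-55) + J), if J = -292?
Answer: -7532/5925 ≈ -1.2712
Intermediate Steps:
A = -168/25 ≈ -6.7200
(308 + A)/(-1*(-55) + J) = (308 - 168/25)/(-1*(-55) - 292) = 7532/(25*(55 - 292)) = (7532/25)/(-237) = (7532/25)*(-1/237) = -7532/5925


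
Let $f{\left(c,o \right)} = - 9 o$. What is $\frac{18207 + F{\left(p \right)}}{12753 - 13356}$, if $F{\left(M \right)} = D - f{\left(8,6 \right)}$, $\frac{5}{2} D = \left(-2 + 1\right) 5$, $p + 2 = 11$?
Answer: $- \frac{18259}{603} \approx -30.28$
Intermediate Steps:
$p = 9$ ($p = -2 + 11 = 9$)
$D = -2$ ($D = \frac{2 \left(-2 + 1\right) 5}{5} = \frac{2 \left(\left(-1\right) 5\right)}{5} = \frac{2}{5} \left(-5\right) = -2$)
$F{\left(M \right)} = 52$ ($F{\left(M \right)} = -2 - \left(-9\right) 6 = -2 - -54 = -2 + 54 = 52$)
$\frac{18207 + F{\left(p \right)}}{12753 - 13356} = \frac{18207 + 52}{12753 - 13356} = \frac{18259}{-603} = 18259 \left(- \frac{1}{603}\right) = - \frac{18259}{603}$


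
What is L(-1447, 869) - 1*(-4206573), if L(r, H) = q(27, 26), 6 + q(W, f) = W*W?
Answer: 4207296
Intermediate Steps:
q(W, f) = -6 + W² (q(W, f) = -6 + W*W = -6 + W²)
L(r, H) = 723 (L(r, H) = -6 + 27² = -6 + 729 = 723)
L(-1447, 869) - 1*(-4206573) = 723 - 1*(-4206573) = 723 + 4206573 = 4207296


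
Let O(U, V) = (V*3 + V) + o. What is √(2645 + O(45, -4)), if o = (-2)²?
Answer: √2633 ≈ 51.313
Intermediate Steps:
o = 4
O(U, V) = 4 + 4*V (O(U, V) = (V*3 + V) + 4 = (3*V + V) + 4 = 4*V + 4 = 4 + 4*V)
√(2645 + O(45, -4)) = √(2645 + (4 + 4*(-4))) = √(2645 + (4 - 16)) = √(2645 - 12) = √2633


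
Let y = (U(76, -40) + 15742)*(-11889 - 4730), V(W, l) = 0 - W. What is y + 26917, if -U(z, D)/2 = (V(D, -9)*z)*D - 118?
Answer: -4307252265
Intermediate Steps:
V(W, l) = -W
U(z, D) = 236 + 2*z*D² (U(z, D) = -2*(((-D)*z)*D - 118) = -2*((-D*z)*D - 118) = -2*(-z*D² - 118) = -2*(-118 - z*D²) = 236 + 2*z*D²)
y = -4307279182 (y = ((236 + 2*76*(-40)²) + 15742)*(-11889 - 4730) = ((236 + 2*76*1600) + 15742)*(-16619) = ((236 + 243200) + 15742)*(-16619) = (243436 + 15742)*(-16619) = 259178*(-16619) = -4307279182)
y + 26917 = -4307279182 + 26917 = -4307252265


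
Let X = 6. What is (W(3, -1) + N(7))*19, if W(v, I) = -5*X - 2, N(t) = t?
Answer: -475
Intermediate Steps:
W(v, I) = -32 (W(v, I) = -5*6 - 2 = -30 - 2 = -32)
(W(3, -1) + N(7))*19 = (-32 + 7)*19 = -25*19 = -475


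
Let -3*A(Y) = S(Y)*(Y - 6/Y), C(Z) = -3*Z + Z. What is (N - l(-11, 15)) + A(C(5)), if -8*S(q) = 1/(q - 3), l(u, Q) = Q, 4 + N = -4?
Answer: -35833/1560 ≈ -22.970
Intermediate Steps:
N = -8 (N = -4 - 4 = -8)
S(q) = -1/(8*(-3 + q)) (S(q) = -1/(8*(q - 3)) = -1/(8*(-3 + q)))
C(Z) = -2*Z
A(Y) = (Y - 6/Y)/(3*(-24 + 8*Y)) (A(Y) = -(-1/(-24 + 8*Y))*(Y - 6/Y)/3 = -(-1)*(Y - 6/Y)/(3*(-24 + 8*Y)) = (Y - 6/Y)/(3*(-24 + 8*Y)))
(N - l(-11, 15)) + A(C(5)) = (-8 - 1*15) + (-6 + (-2*5)²)/(24*((-2*5))*(-3 - 2*5)) = (-8 - 15) + (1/24)*(-6 + (-10)²)/(-10*(-3 - 10)) = -23 + (1/24)*(-⅒)*(-6 + 100)/(-13) = -23 + (1/24)*(-⅒)*(-1/13)*94 = -23 + 47/1560 = -35833/1560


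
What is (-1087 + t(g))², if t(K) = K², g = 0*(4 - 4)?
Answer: 1181569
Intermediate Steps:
g = 0 (g = 0*0 = 0)
(-1087 + t(g))² = (-1087 + 0²)² = (-1087 + 0)² = (-1087)² = 1181569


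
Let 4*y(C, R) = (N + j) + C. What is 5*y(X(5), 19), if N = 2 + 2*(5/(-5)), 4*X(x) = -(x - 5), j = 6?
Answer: 15/2 ≈ 7.5000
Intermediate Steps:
X(x) = 5/4 - x/4 (X(x) = (-(x - 5))/4 = (-(-5 + x))/4 = (5 - x)/4 = 5/4 - x/4)
N = 0 (N = 2 + 2*(5*(-⅕)) = 2 + 2*(-1) = 2 - 2 = 0)
y(C, R) = 3/2 + C/4 (y(C, R) = ((0 + 6) + C)/4 = (6 + C)/4 = 3/2 + C/4)
5*y(X(5), 19) = 5*(3/2 + (5/4 - ¼*5)/4) = 5*(3/2 + (5/4 - 5/4)/4) = 5*(3/2 + (¼)*0) = 5*(3/2 + 0) = 5*(3/2) = 15/2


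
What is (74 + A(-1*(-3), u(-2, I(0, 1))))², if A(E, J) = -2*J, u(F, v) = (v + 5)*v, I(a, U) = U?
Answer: 3844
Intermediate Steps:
u(F, v) = v*(5 + v) (u(F, v) = (5 + v)*v = v*(5 + v))
(74 + A(-1*(-3), u(-2, I(0, 1))))² = (74 - 2*(5 + 1))² = (74 - 2*6)² = (74 - 12)² = 62² = 3844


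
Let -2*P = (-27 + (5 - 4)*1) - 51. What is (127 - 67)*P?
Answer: 2310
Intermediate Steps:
P = 77/2 (P = -((-27 + (5 - 4)*1) - 51)/2 = -((-27 + 1*1) - 51)/2 = -((-27 + 1) - 51)/2 = -(-26 - 51)/2 = -½*(-77) = 77/2 ≈ 38.500)
(127 - 67)*P = (127 - 67)*(77/2) = 60*(77/2) = 2310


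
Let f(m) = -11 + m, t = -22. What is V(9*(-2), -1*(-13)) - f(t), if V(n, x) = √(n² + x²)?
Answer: 33 + √493 ≈ 55.204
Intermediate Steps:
V(9*(-2), -1*(-13)) - f(t) = √((9*(-2))² + (-1*(-13))²) - (-11 - 22) = √((-18)² + 13²) - 1*(-33) = √(324 + 169) + 33 = √493 + 33 = 33 + √493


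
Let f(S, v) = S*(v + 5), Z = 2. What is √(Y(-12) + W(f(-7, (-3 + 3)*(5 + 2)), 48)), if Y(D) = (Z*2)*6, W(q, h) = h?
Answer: 6*√2 ≈ 8.4853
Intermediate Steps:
f(S, v) = S*(5 + v)
Y(D) = 24 (Y(D) = (2*2)*6 = 4*6 = 24)
√(Y(-12) + W(f(-7, (-3 + 3)*(5 + 2)), 48)) = √(24 + 48) = √72 = 6*√2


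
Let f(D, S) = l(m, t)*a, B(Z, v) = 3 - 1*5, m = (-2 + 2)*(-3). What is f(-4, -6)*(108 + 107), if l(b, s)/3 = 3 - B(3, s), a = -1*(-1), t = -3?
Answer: 3225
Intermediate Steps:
a = 1
m = 0 (m = 0*(-3) = 0)
B(Z, v) = -2 (B(Z, v) = 3 - 5 = -2)
l(b, s) = 15 (l(b, s) = 3*(3 - 1*(-2)) = 3*(3 + 2) = 3*5 = 15)
f(D, S) = 15 (f(D, S) = 15*1 = 15)
f(-4, -6)*(108 + 107) = 15*(108 + 107) = 15*215 = 3225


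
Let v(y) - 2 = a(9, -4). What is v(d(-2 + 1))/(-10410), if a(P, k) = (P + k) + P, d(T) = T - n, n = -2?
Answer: -8/5205 ≈ -0.0015370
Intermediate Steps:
d(T) = 2 + T (d(T) = T - 1*(-2) = T + 2 = 2 + T)
a(P, k) = k + 2*P
v(y) = 16 (v(y) = 2 + (-4 + 2*9) = 2 + (-4 + 18) = 2 + 14 = 16)
v(d(-2 + 1))/(-10410) = 16/(-10410) = 16*(-1/10410) = -8/5205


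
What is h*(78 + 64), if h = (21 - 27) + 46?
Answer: 5680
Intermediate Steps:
h = 40 (h = -6 + 46 = 40)
h*(78 + 64) = 40*(78 + 64) = 40*142 = 5680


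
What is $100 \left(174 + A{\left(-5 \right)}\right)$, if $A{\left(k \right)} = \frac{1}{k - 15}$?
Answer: $17395$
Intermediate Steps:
$A{\left(k \right)} = \frac{1}{-15 + k}$
$100 \left(174 + A{\left(-5 \right)}\right) = 100 \left(174 + \frac{1}{-15 - 5}\right) = 100 \left(174 + \frac{1}{-20}\right) = 100 \left(174 - \frac{1}{20}\right) = 100 \cdot \frac{3479}{20} = 17395$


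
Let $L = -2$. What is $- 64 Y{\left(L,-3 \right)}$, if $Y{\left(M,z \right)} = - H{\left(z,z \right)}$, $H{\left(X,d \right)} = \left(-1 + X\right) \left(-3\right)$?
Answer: $768$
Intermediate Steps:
$H{\left(X,d \right)} = 3 - 3 X$
$Y{\left(M,z \right)} = -3 + 3 z$ ($Y{\left(M,z \right)} = - (3 - 3 z) = -3 + 3 z$)
$- 64 Y{\left(L,-3 \right)} = - 64 \left(-3 + 3 \left(-3\right)\right) = - 64 \left(-3 - 9\right) = \left(-64\right) \left(-12\right) = 768$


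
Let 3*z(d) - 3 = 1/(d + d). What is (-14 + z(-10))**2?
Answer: 609961/3600 ≈ 169.43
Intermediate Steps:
z(d) = 1 + 1/(6*d) (z(d) = 1 + 1/(3*(d + d)) = 1 + 1/(3*((2*d))) = 1 + (1/(2*d))/3 = 1 + 1/(6*d))
(-14 + z(-10))**2 = (-14 + (1/6 - 10)/(-10))**2 = (-14 - 1/10*(-59/6))**2 = (-14 + 59/60)**2 = (-781/60)**2 = 609961/3600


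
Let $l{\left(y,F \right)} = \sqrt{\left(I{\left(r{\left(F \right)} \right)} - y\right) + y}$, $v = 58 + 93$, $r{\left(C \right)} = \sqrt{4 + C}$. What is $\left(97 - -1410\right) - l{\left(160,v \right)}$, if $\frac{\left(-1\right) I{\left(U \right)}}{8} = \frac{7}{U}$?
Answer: $1507 - \frac{2 i \sqrt{14} \cdot 155^{\frac{3}{4}}}{155} \approx 1507.0 - 2.1209 i$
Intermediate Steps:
$v = 151$
$I{\left(U \right)} = - \frac{56}{U}$ ($I{\left(U \right)} = - 8 \frac{7}{U} = - \frac{56}{U}$)
$l{\left(y,F \right)} = 2 \sqrt{14} \sqrt{- \frac{1}{\sqrt{4 + F}}}$ ($l{\left(y,F \right)} = \sqrt{\left(- \frac{56}{\sqrt{4 + F}} - y\right) + y} = \sqrt{\left(- y - \frac{56}{\sqrt{4 + F}}\right) + y} = \sqrt{- \frac{56}{\sqrt{4 + F}}} = 2 \sqrt{14} \sqrt{- \frac{1}{\sqrt{4 + F}}}$)
$\left(97 - -1410\right) - l{\left(160,v \right)} = \left(97 - -1410\right) - 2 \sqrt{14} \sqrt{- \frac{1}{\sqrt{4 + 151}}} = \left(97 + 1410\right) - 2 \sqrt{14} \sqrt{- \frac{1}{\sqrt{155}}} = 1507 - 2 \sqrt{14} \sqrt{- \frac{\sqrt{155}}{155}} = 1507 - 2 \sqrt{14} \frac{i \sqrt{155} \sqrt[4]{155}}{155} = 1507 - \frac{2 i \sqrt{14} \cdot 155^{\frac{3}{4}}}{155}$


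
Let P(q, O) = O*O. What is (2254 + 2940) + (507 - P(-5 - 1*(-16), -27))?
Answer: 4972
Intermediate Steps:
P(q, O) = O²
(2254 + 2940) + (507 - P(-5 - 1*(-16), -27)) = (2254 + 2940) + (507 - 1*(-27)²) = 5194 + (507 - 1*729) = 5194 + (507 - 729) = 5194 - 222 = 4972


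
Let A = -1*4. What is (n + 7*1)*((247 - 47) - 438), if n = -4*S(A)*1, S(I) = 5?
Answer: 3094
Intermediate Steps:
A = -4
n = -20 (n = -4*5*1 = -20*1 = -20)
(n + 7*1)*((247 - 47) - 438) = (-20 + 7*1)*((247 - 47) - 438) = (-20 + 7)*(200 - 438) = -13*(-238) = 3094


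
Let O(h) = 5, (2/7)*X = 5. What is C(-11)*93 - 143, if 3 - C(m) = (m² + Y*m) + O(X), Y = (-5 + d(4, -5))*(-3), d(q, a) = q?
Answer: -8513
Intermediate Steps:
X = 35/2 (X = (7/2)*5 = 35/2 ≈ 17.500)
Y = 3 (Y = (-5 + 4)*(-3) = -1*(-3) = 3)
C(m) = -2 - m² - 3*m (C(m) = 3 - ((m² + 3*m) + 5) = 3 - (5 + m² + 3*m) = 3 + (-5 - m² - 3*m) = -2 - m² - 3*m)
C(-11)*93 - 143 = (-2 - 1*(-11)² - 3*(-11))*93 - 143 = (-2 - 1*121 + 33)*93 - 143 = (-2 - 121 + 33)*93 - 143 = -90*93 - 143 = -8370 - 143 = -8513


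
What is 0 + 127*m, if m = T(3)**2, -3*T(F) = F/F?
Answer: 127/9 ≈ 14.111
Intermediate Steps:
T(F) = -1/3 (T(F) = -F/(3*F) = -1/3*1 = -1/3)
m = 1/9 (m = (-1/3)**2 = 1/9 ≈ 0.11111)
0 + 127*m = 0 + 127*(1/9) = 0 + 127/9 = 127/9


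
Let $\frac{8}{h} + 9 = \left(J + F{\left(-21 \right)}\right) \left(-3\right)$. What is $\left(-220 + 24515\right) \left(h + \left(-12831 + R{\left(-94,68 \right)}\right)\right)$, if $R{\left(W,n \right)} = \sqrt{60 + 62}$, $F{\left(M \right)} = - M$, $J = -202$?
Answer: $- \frac{83231584535}{267} + 24295 \sqrt{122} \approx -3.1146 \cdot 10^{8}$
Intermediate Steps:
$R{\left(W,n \right)} = \sqrt{122}$
$h = \frac{4}{267}$ ($h = \frac{8}{-9 + \left(-202 - -21\right) \left(-3\right)} = \frac{8}{-9 + \left(-202 + 21\right) \left(-3\right)} = \frac{8}{-9 - -543} = \frac{8}{-9 + 543} = \frac{8}{534} = 8 \cdot \frac{1}{534} = \frac{4}{267} \approx 0.014981$)
$\left(-220 + 24515\right) \left(h + \left(-12831 + R{\left(-94,68 \right)}\right)\right) = \left(-220 + 24515\right) \left(\frac{4}{267} - \left(12831 - \sqrt{122}\right)\right) = 24295 \left(- \frac{3425873}{267} + \sqrt{122}\right) = - \frac{83231584535}{267} + 24295 \sqrt{122}$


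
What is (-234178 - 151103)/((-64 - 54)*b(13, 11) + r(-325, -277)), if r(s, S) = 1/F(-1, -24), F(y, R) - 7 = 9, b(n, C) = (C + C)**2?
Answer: 2054832/304597 ≈ 6.7461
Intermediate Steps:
b(n, C) = 4*C**2 (b(n, C) = (2*C)**2 = 4*C**2)
F(y, R) = 16 (F(y, R) = 7 + 9 = 16)
r(s, S) = 1/16
(-234178 - 151103)/((-64 - 54)*b(13, 11) + r(-325, -277)) = (-234178 - 151103)/((-64 - 54)*(4*11**2) + 1/16) = -385281/(-472*121 + 1/16) = -385281/(-118*484 + 1/16) = -385281/(-57112 + 1/16) = -385281/(-913791/16) = -385281*(-16/913791) = 2054832/304597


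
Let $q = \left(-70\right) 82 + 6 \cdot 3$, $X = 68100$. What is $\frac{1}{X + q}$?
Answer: $\frac{1}{62378} \approx 1.6031 \cdot 10^{-5}$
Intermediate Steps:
$q = -5722$ ($q = -5740 + 18 = -5722$)
$\frac{1}{X + q} = \frac{1}{68100 - 5722} = \frac{1}{62378}$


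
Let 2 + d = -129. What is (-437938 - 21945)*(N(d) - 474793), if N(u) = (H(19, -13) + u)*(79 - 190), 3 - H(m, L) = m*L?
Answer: 224423823766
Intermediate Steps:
d = -131 (d = -2 - 129 = -131)
H(m, L) = 3 - L*m (H(m, L) = 3 - m*L = 3 - L*m)
N(u) = -27750 - 111*u (N(u) = ((3 - 1*(-13)*19) + u)*(79 - 190) = ((3 + 247) + u)*(-111) = (250 + u)*(-111) = -27750 - 111*u)
(-437938 - 21945)*(N(d) - 474793) = (-437938 - 21945)*((-27750 - 111*(-131)) - 474793) = -459883*((-27750 + 14541) - 474793) = -459883*(-13209 - 474793) = -459883*(-488002) = 224423823766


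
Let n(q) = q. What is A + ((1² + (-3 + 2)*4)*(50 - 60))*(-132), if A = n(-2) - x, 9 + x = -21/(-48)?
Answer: -63255/16 ≈ -3953.4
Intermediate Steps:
x = -137/16 (x = -9 - 21/(-48) = -9 - 21*(-1/48) = -9 + 7/16 = -137/16 ≈ -8.5625)
A = 105/16 (A = -2 - 1*(-137/16) = -2 + 137/16 = 105/16 ≈ 6.5625)
A + ((1² + (-3 + 2)*4)*(50 - 60))*(-132) = 105/16 + ((1² + (-3 + 2)*4)*(50 - 60))*(-132) = 105/16 + ((1 - 1*4)*(-10))*(-132) = 105/16 + ((1 - 4)*(-10))*(-132) = 105/16 - 3*(-10)*(-132) = 105/16 + 30*(-132) = 105/16 - 3960 = -63255/16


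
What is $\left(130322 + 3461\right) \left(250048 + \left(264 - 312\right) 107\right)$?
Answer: $32765062096$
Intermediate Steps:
$\left(130322 + 3461\right) \left(250048 + \left(264 - 312\right) 107\right) = 133783 \left(250048 - 5136\right) = 133783 \cdot 244912 = 32765062096$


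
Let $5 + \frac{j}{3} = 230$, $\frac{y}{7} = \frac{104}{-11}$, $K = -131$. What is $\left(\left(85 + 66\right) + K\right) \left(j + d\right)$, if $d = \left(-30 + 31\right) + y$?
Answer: $\frac{134160}{11} \approx 12196.0$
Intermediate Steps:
$y = - \frac{728}{11}$ ($y = 7 \frac{104}{-11} = 7 \cdot 104 \left(- \frac{1}{11}\right) = 7 \left(- \frac{104}{11}\right) = - \frac{728}{11} \approx -66.182$)
$j = 675$ ($j = -15 + 3 \cdot 230 = -15 + 690 = 675$)
$d = - \frac{717}{11}$ ($d = \left(-30 + 31\right) - \frac{728}{11} = 1 - \frac{728}{11} = - \frac{717}{11} \approx -65.182$)
$\left(\left(85 + 66\right) + K\right) \left(j + d\right) = \left(\left(85 + 66\right) - 131\right) \left(675 - \frac{717}{11}\right) = \left(151 - 131\right) \frac{6708}{11} = 20 \cdot \frac{6708}{11} = \frac{134160}{11}$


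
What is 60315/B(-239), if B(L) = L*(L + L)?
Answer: 60315/114242 ≈ 0.52796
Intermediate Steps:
B(L) = 2*L² (B(L) = L*(2*L) = 2*L²)
60315/B(-239) = 60315/((2*(-239)²)) = 60315/((2*57121)) = 60315/114242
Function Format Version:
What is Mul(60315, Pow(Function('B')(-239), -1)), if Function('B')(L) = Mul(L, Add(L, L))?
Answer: Rational(60315, 114242) ≈ 0.52796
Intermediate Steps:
Function('B')(L) = Mul(2, Pow(L, 2)) (Function('B')(L) = Mul(L, Mul(2, L)) = Mul(2, Pow(L, 2)))
Mul(60315, Pow(Function('B')(-239), -1)) = Mul(60315, Pow(Mul(2, Pow(-239, 2)), -1)) = Mul(60315, Pow(Mul(2, 57121), -1)) = Mul(60315, Pow(114242, -1)) = Mul(60315, Rational(1, 114242)) = Rational(60315, 114242)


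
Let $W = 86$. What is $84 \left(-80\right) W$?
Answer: $-577920$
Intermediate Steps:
$84 \left(-80\right) W = 84 \left(-80\right) 86 = \left(-6720\right) 86 = -577920$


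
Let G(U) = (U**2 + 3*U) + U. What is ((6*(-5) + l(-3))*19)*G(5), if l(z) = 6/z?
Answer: -27360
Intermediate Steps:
G(U) = U**2 + 4*U
((6*(-5) + l(-3))*19)*G(5) = ((6*(-5) + 6/(-3))*19)*(5*(4 + 5)) = ((-30 + 6*(-1/3))*19)*(5*9) = ((-30 - 2)*19)*45 = -32*19*45 = -608*45 = -27360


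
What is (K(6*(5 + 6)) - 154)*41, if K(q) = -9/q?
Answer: -139031/22 ≈ -6319.6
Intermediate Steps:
(K(6*(5 + 6)) - 154)*41 = (-9*1/(6*(5 + 6)) - 154)*41 = (-9/(6*11) - 154)*41 = (-9/66 - 154)*41 = (-9*1/66 - 154)*41 = (-3/22 - 154)*41 = -3391/22*41 = -139031/22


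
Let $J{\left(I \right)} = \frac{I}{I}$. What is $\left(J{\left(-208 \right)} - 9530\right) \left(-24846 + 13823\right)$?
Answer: $105038167$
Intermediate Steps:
$J{\left(I \right)} = 1$
$\left(J{\left(-208 \right)} - 9530\right) \left(-24846 + 13823\right) = \left(1 - 9530\right) \left(-24846 + 13823\right) = \left(-9529\right) \left(-11023\right) = 105038167$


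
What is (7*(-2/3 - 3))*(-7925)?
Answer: 610225/3 ≈ 2.0341e+5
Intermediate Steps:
(7*(-2/3 - 3))*(-7925) = (7*(-2*⅓ - 3))*(-7925) = (7*(-⅔ - 3))*(-7925) = (7*(-11/3))*(-7925) = -77/3*(-7925) = 610225/3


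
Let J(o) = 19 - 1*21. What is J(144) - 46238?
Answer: -46240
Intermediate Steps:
J(o) = -2 (J(o) = 19 - 21 = -2)
J(144) - 46238 = -2 - 46238 = -46240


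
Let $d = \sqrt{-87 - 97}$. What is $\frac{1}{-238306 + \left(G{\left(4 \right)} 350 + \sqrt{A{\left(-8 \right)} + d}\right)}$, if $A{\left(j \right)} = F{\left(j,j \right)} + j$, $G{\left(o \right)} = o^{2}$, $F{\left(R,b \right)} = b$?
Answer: $\frac{1}{-232706 + \sqrt{2} \sqrt{-8 + i \sqrt{46}}} \approx -4.2973 \cdot 10^{-6} - 8.0 \cdot 10^{-11} i$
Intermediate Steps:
$d = 2 i \sqrt{46}$ ($d = \sqrt{-184} = 2 i \sqrt{46} \approx 13.565 i$)
$A{\left(j \right)} = 2 j$ ($A{\left(j \right)} = j + j = 2 j$)
$\frac{1}{-238306 + \left(G{\left(4 \right)} 350 + \sqrt{A{\left(-8 \right)} + d}\right)} = \frac{1}{-238306 + \left(4^{2} \cdot 350 + \sqrt{2 \left(-8\right) + 2 i \sqrt{46}}\right)} = \frac{1}{-238306 + \left(16 \cdot 350 + \sqrt{-16 + 2 i \sqrt{46}}\right)} = \frac{1}{-238306 + \left(5600 + \sqrt{-16 + 2 i \sqrt{46}}\right)} = \frac{1}{-232706 + \sqrt{-16 + 2 i \sqrt{46}}}$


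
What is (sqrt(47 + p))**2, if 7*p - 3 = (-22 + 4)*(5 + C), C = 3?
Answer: 188/7 ≈ 26.857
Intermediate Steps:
p = -141/7 (p = 3/7 + ((-22 + 4)*(5 + 3))/7 = 3/7 + (-18*8)/7 = 3/7 + (1/7)*(-144) = 3/7 - 144/7 = -141/7 ≈ -20.143)
(sqrt(47 + p))**2 = (sqrt(47 - 141/7))**2 = (sqrt(188/7))**2 = (2*sqrt(329)/7)**2 = 188/7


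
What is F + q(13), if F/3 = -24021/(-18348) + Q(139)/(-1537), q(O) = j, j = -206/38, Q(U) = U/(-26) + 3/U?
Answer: -3443551847/2321872124 ≈ -1.4831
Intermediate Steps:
Q(U) = 3/U - U/26 (Q(U) = U*(-1/26) + 3/U = -U/26 + 3/U = 3/U - U/26)
j = -103/19 (j = -206*1/38 = -103/19 ≈ -5.4211)
q(O) = -103/19
F = 481233639/122203796 (F = 3*(-24021/(-18348) + (3/139 - 1/26*139)/(-1537)) = 3*(-24021*(-1/18348) + (3*(1/139) - 139/26)*(-1/1537)) = 3*(8007/6116 + (3/139 - 139/26)*(-1/1537)) = 3*(8007/6116 - 19243/3614*(-1/1537)) = 3*(8007/6116 + 19243/5554718) = 3*(160411213/122203796) = 481233639/122203796 ≈ 3.9380)
F + q(13) = 481233639/122203796 - 103/19 = -3443551847/2321872124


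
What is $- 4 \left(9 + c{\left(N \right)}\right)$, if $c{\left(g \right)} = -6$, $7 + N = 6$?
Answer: $-12$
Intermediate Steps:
$N = -1$ ($N = -7 + 6 = -1$)
$- 4 \left(9 + c{\left(N \right)}\right) = - 4 \left(9 - 6\right) = \left(-4\right) 3 = -12$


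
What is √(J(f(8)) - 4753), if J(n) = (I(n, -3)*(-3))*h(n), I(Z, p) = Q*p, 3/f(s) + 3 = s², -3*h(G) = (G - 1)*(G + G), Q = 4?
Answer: I*√17681737/61 ≈ 68.934*I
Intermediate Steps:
h(G) = -2*G*(-1 + G)/3 (h(G) = -(G - 1)*(G + G)/3 = -(-1 + G)*2*G/3 = -2*G*(-1 + G)/3)
f(s) = 3/(-3 + s²)
I(Z, p) = 4*p
J(n) = 24*n*(1 - n) (J(n) = ((4*(-3))*(-3))*(2*n*(1 - n)/3) = (-12*(-3))*(2*n*(1 - n)/3) = 36*(2*n*(1 - n)/3) = 24*n*(1 - n))
√(J(f(8)) - 4753) = √(24*(3/(-3 + 8²))*(1 - 3/(-3 + 8²)) - 4753) = √(24*(3/(-3 + 64))*(1 - 3/(-3 + 64)) - 4753) = √(24*(3/61)*(1 - 3/61) - 4753) = √(24*(3/61)*(58/61) - 4753) = √(4176/3721 - 4753) = √(-17681737/3721) = I*√17681737/61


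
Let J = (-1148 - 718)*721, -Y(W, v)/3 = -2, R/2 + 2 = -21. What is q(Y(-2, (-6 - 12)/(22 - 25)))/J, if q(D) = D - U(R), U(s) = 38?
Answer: 16/672693 ≈ 2.3785e-5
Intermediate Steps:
R = -46 (R = -4 + 2*(-21) = -4 - 42 = -46)
Y(W, v) = 6 (Y(W, v) = -3*(-2) = 6)
J = -1345386 (J = -1866*721 = -1345386)
q(D) = -38 + D (q(D) = D - 1*38 = D - 38 = -38 + D)
q(Y(-2, (-6 - 12)/(22 - 25)))/J = (-38 + 6)/(-1345386) = -32*(-1/1345386) = 16/672693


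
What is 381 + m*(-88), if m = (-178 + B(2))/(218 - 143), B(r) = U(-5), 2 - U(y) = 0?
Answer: 44063/75 ≈ 587.51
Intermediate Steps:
U(y) = 2 (U(y) = 2 - 1*0 = 2 + 0 = 2)
B(r) = 2
m = -176/75 (m = (-178 + 2)/(218 - 143) = -176/75 ≈ -2.3467)
381 + m*(-88) = 381 - 176/75*(-88) = 381 + 15488/75 = 44063/75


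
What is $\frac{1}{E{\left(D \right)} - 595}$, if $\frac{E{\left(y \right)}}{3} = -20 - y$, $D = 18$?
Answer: $- \frac{1}{709} \approx -0.0014104$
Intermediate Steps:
$E{\left(y \right)} = -60 - 3 y$ ($E{\left(y \right)} = 3 \left(-20 - y\right) = -60 - 3 y$)
$\frac{1}{E{\left(D \right)} - 595} = \frac{1}{\left(-60 - 54\right) - 595} = \frac{1}{-114 - 595} = \frac{1}{-709} = - \frac{1}{709}$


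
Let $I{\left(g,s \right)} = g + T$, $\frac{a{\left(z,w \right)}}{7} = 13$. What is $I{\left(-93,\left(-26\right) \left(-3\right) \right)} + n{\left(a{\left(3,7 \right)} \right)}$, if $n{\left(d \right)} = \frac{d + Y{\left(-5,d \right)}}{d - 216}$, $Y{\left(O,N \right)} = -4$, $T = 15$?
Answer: $- \frac{9837}{125} \approx -78.696$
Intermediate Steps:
$a{\left(z,w \right)} = 91$ ($a{\left(z,w \right)} = 7 \cdot 13 = 91$)
$I{\left(g,s \right)} = 15 + g$ ($I{\left(g,s \right)} = g + 15 = 15 + g$)
$n{\left(d \right)} = \frac{-4 + d}{-216 + d}$ ($n{\left(d \right)} = \frac{d - 4}{d - 216} = \frac{-4 + d}{-216 + d}$)
$I{\left(-93,\left(-26\right) \left(-3\right) \right)} + n{\left(a{\left(3,7 \right)} \right)} = \left(15 - 93\right) + \frac{-4 + 91}{-216 + 91} = -78 + \frac{1}{-125} \cdot 87 = -78 - \frac{87}{125} = - \frac{9837}{125}$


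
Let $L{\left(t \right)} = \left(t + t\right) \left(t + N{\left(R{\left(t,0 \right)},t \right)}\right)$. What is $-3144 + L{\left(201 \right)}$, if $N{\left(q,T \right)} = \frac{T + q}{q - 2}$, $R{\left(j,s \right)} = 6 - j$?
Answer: $\frac{15296214}{197} \approx 77646.0$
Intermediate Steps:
$N{\left(q,T \right)} = \frac{T + q}{-2 + q}$
$L{\left(t \right)} = 2 t \left(t + \frac{6}{4 - t}\right)$ ($L{\left(t \right)} = \left(t + t\right) \left(t + \frac{t - \left(-6 + t\right)}{-2 - \left(-6 + t\right)}\right) = 2 t \left(t + \frac{1}{4 - t} 6\right) = 2 t \left(t + \frac{6}{4 - t}\right)$)
$-3144 + L{\left(201 \right)} = -3144 + 2 \cdot 201 \frac{1}{-4 + 201} \left(-6 + 201 \left(-4 + 201\right)\right) = -3144 + 2 \cdot 201 \cdot \frac{1}{197} \left(-6 + 201 \cdot 197\right) = -3144 + 2 \cdot 201 \cdot \frac{1}{197} \left(-6 + 39597\right) = -3144 + 2 \cdot 201 \cdot \frac{1}{197} \cdot 39591 = -3144 + \frac{15915582}{197} = \frac{15296214}{197}$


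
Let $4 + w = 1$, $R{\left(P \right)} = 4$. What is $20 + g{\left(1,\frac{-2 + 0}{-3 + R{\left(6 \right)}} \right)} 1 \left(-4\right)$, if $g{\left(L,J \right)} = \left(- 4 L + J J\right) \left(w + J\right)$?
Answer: $20$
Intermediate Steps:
$w = -3$ ($w = -4 + 1 = -3$)
$g{\left(L,J \right)} = \left(-3 + J\right) \left(J^{2} - 4 L\right)$ ($g{\left(L,J \right)} = \left(- 4 L + J J\right) \left(-3 + J\right) = \left(- 4 L + J^{2}\right) \left(-3 + J\right) = \left(J^{2} - 4 L\right) \left(-3 + J\right) = \left(-3 + J\right) \left(J^{2} - 4 L\right)$)
$20 + g{\left(1,\frac{-2 + 0}{-3 + R{\left(6 \right)}} \right)} 1 \left(-4\right) = 20 + \left(\left(\frac{-2 + 0}{-3 + 4}\right)^{3} - 3 \left(\frac{-2 + 0}{-3 + 4}\right)^{2} + 12 \cdot 1 - 4 \frac{-2 + 0}{-3 + 4} \cdot 1\right) 1 \left(-4\right) = 20 + \left(\left(- \frac{2}{1}\right)^{3} - 3 \left(- \frac{2}{1}\right)^{2} + 12 - 4 \left(- \frac{2}{1}\right) 1\right) \left(-4\right) = 20 + \left(\left(\left(-2\right) 1\right)^{3} - 3 \left(\left(-2\right) 1\right)^{2} + 12 - 4 \left(\left(-2\right) 1\right) 1\right) \left(-4\right) = 20 + \left(\left(-2\right)^{3} - 3 \left(-2\right)^{2} + 12 - \left(-8\right) 1\right) \left(-4\right) = 20 + \left(-8 - 12 + 12 + 8\right) \left(-4\right) = 20 + 0 \left(-4\right) = 20 + 0 = 20$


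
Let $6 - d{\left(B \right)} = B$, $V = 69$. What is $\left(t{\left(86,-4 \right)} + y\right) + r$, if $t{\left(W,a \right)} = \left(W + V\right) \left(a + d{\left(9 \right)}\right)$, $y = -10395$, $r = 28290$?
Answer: $16810$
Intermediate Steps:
$d{\left(B \right)} = 6 - B$
$t{\left(W,a \right)} = \left(-3 + a\right) \left(69 + W\right)$ ($t{\left(W,a \right)} = \left(W + 69\right) \left(a + \left(6 - 9\right)\right) = \left(69 + W\right) \left(a + \left(6 - 9\right)\right) = \left(69 + W\right) \left(a - 3\right) = \left(69 + W\right) \left(-3 + a\right) = \left(-3 + a\right) \left(69 + W\right)$)
$\left(t{\left(86,-4 \right)} + y\right) + r = \left(\left(-207 - 258 + 69 \left(-4\right) + 86 \left(-4\right)\right) - 10395\right) + 28290 = \left(\left(-207 - 258 - 276 - 344\right) - 10395\right) + 28290 = \left(-1085 - 10395\right) + 28290 = -11480 + 28290 = 16810$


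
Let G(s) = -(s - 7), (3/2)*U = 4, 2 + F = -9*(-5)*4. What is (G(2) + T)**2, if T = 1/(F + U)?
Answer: 7360369/293764 ≈ 25.055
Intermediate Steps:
F = 178 (F = -2 - 9*(-5)*4 = -2 + 45*4 = -2 + 180 = 178)
U = 8/3 (U = (2/3)*4 = 8/3 ≈ 2.6667)
G(s) = 7 - s (G(s) = -(-7 + s) = 7 - s)
T = 3/542 (T = 1/(178 + 8/3) = 1/(542/3) = 3/542 ≈ 0.0055351)
(G(2) + T)**2 = ((7 - 1*2) + 3/542)**2 = ((7 - 2) + 3/542)**2 = (5 + 3/542)**2 = (2713/542)**2 = 7360369/293764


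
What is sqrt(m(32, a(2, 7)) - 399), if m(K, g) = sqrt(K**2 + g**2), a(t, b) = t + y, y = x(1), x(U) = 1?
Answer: sqrt(-399 + sqrt(1033)) ≈ 19.154*I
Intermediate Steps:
y = 1
a(t, b) = 1 + t (a(t, b) = t + 1 = 1 + t)
sqrt(m(32, a(2, 7)) - 399) = sqrt(sqrt(32**2 + (1 + 2)**2) - 399) = sqrt(sqrt(1024 + 3**2) - 399) = sqrt(sqrt(1024 + 9) - 399) = sqrt(sqrt(1033) - 399) = sqrt(-399 + sqrt(1033))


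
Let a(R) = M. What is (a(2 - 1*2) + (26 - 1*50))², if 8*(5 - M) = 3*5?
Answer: 27889/64 ≈ 435.77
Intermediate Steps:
M = 25/8 (M = 5 - 3*5/8 = 5 - ⅛*15 = 5 - 15/8 = 25/8 ≈ 3.1250)
a(R) = 25/8
(a(2 - 1*2) + (26 - 1*50))² = (25/8 + (26 - 1*50))² = (25/8 + (26 - 50))² = (25/8 - 24)² = (-167/8)² = 27889/64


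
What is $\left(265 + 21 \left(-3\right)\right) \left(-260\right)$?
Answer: $-52520$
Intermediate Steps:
$\left(265 + 21 \left(-3\right)\right) \left(-260\right) = \left(265 - 63\right) \left(-260\right) = 202 \left(-260\right) = -52520$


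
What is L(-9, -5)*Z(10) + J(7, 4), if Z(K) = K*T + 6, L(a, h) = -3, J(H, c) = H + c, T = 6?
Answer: -187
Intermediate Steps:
Z(K) = 6 + 6*K (Z(K) = K*6 + 6 = 6*K + 6 = 6 + 6*K)
L(-9, -5)*Z(10) + J(7, 4) = -3*(6 + 6*10) + (7 + 4) = -3*(6 + 60) + 11 = -3*66 + 11 = -198 + 11 = -187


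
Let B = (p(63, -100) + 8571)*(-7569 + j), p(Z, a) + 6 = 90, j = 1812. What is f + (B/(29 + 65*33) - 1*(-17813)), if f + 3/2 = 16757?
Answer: 12662542/1087 ≈ 11649.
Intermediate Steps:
f = 33511/2 (f = -3/2 + 16757 = 33511/2 ≈ 16756.)
p(Z, a) = 84 (p(Z, a) = -6 + 90 = 84)
B = -49826835 (B = (84 + 8571)*(-7569 + 1812) = 8655*(-5757) = -49826835)
f + (B/(29 + 65*33) - 1*(-17813)) = 33511/2 + (-49826835/(29 + 65*33) - 1*(-17813)) = 33511/2 + (-49826835/(29 + 2145) + 17813) = 33511/2 + (-49826835/2174 + 17813) = 33511/2 - 11101373/2174 = 12662542/1087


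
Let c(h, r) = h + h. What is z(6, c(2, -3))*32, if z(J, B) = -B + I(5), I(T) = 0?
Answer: -128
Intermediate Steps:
c(h, r) = 2*h
z(J, B) = -B (z(J, B) = -B + 0 = -B)
z(6, c(2, -3))*32 = -2*2*32 = -1*4*32 = -4*32 = -128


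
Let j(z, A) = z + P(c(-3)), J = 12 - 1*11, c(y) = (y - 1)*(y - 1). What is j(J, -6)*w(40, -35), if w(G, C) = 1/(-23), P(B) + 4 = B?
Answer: -13/23 ≈ -0.56522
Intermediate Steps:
c(y) = (-1 + y)**2 (c(y) = (-1 + y)*(-1 + y) = (-1 + y)**2)
P(B) = -4 + B
J = 1 (J = 12 - 11 = 1)
w(G, C) = -1/23
j(z, A) = 12 + z (j(z, A) = z + (-4 + (-1 - 3)**2) = z + (-4 + (-4)**2) = z + (-4 + 16) = z + 12 = 12 + z)
j(J, -6)*w(40, -35) = (12 + 1)*(-1/23) = 13*(-1/23) = -13/23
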